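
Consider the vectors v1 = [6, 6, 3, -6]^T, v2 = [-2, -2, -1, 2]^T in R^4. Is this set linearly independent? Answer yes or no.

Form the matrix with these vectors as rows and row reduce.
R2 ← R2 + (1/3)·R1: [0, 0, 0, 0]
1 nonzero row, so the 2 vectors span a space of dimension 1.
Since 1 < 2, the vectors are linearly dependent.

no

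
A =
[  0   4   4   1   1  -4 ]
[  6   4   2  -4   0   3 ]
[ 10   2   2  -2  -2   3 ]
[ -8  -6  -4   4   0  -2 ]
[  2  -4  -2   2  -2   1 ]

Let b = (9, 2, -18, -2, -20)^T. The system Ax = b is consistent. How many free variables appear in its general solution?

Row reduce the augmented matrix [A | b].
Swap R1 ↔ R2
R3 ← R3 − (5/3)·R1: [0, -14/3, -4/3, 14/3, -2, -2, -64/3]
R4 ← R4 + (4/3)·R1: [0, -2/3, -4/3, -4/3, 0, 2, 2/3]
R5 ← R5 − (1/3)·R1: [0, -16/3, -8/3, 10/3, -2, 0, -62/3]
R3 ← R3 + (7/6)·R2: [0, 0, 10/3, 35/6, -5/6, -20/3, -65/6]
R4 ← R4 + (1/6)·R2: [0, 0, -2/3, -7/6, 1/6, 4/3, 13/6]
R5 ← R5 + (4/3)·R2: [0, 0, 8/3, 14/3, -2/3, -16/3, -26/3]
R4 ← R4 + (1/5)·R3: [0, 0, 0, 0, 0, 0, 0]
R5 ← R5 − (4/5)·R3: [0, 0, 0, 0, 0, 0, 0]
The echelon form has 3 nonzero rows, and every pivot lies in the first 6 columns, so rank(A) = rank([A|b]) = 3.
The system is consistent.
Free variables = (unknowns) − (rank) = 6 − 3 = 3.

3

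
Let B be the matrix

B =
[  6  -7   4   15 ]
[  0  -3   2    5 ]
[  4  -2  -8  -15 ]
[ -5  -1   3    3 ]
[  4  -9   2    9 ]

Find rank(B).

Row reduce to echelon form.
R3 ← R3 − (2/3)·R1: [0, 8/3, -32/3, -25]
R4 ← R4 + (5/6)·R1: [0, -41/6, 19/3, 31/2]
R5 ← R5 − (2/3)·R1: [0, -13/3, -2/3, -1]
R3 ← R3 + (8/9)·R2: [0, 0, -80/9, -185/9]
R4 ← R4 − (41/18)·R2: [0, 0, 16/9, 37/9]
R5 ← R5 − (13/9)·R2: [0, 0, -32/9, -74/9]
R4 ← R4 + (1/5)·R3: [0, 0, 0, 0]
R5 ← R5 − (2/5)·R3: [0, 0, 0, 0]
Echelon form has 3 nonzero rows, so rank(B) = 3.

3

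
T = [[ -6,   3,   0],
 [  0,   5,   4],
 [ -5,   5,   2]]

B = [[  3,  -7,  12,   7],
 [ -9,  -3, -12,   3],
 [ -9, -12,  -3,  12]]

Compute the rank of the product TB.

2

First compute TB:
[[-45,  33, -108, -33],
 [-81, -63, -72,  63],
 [-78,  -4, -126,   4]]
Now row reduce the product.
R2 ← R2 − (9/5)·R1: [0, -612/5, 612/5, 612/5]
R3 ← R3 − (26/15)·R1: [0, -306/5, 306/5, 306/5]
R3 ← R3 − (1/2)·R2: [0, 0, 0, 0]
2 nonzero rows, so rank(TB) = 2.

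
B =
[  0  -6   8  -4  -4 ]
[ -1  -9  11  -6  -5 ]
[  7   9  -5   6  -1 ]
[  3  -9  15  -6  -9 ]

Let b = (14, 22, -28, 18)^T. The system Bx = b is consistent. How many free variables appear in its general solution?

3

Row reduce the augmented matrix [B | b].
Swap R1 ↔ R2
R3 ← R3 + (7)·R1: [0, -54, 72, -36, -36, 126]
R4 ← R4 + (3)·R1: [0, -36, 48, -24, -24, 84]
R3 ← R3 − (9)·R2: [0, 0, 0, 0, 0, 0]
R4 ← R4 − (6)·R2: [0, 0, 0, 0, 0, 0]
The echelon form has 2 nonzero rows, and every pivot lies in the first 5 columns, so rank(B) = rank([B|b]) = 2.
The system is consistent.
Free variables = (unknowns) − (rank) = 5 − 2 = 3.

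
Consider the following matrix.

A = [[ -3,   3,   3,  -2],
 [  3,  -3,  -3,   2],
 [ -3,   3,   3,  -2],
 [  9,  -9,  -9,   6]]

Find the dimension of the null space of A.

3

Row reduce to echelon form.
R2 ← R2 + R1: [0, 0, 0, 0]
R3 ← R3 − R1: [0, 0, 0, 0]
R4 ← R4 + (3)·R1: [0, 0, 0, 0]
1 nonzero row, so rank(A) = 1.
A has 4 columns; by rank–nullity, nullity = 4 − 1 = 3.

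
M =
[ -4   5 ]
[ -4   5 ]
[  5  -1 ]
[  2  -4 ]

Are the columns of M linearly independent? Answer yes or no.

Row reduce M to echelon form.
R2 ← R2 − R1: [0, 0]
R3 ← R3 + (5/4)·R1: [0, 21/4]
R4 ← R4 + (1/2)·R1: [0, -3/2]
Swap R2 ↔ R3
R4 ← R4 + (2/7)·R2: [0, 0]
2 pivots among 2 columns.
Every column is a pivot column, so the columns are linearly independent.

yes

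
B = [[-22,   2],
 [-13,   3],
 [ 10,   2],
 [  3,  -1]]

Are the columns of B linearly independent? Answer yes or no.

Row reduce B to echelon form.
R2 ← R2 − (13/22)·R1: [0, 20/11]
R3 ← R3 + (5/11)·R1: [0, 32/11]
R4 ← R4 + (3/22)·R1: [0, -8/11]
R3 ← R3 − (8/5)·R2: [0, 0]
R4 ← R4 + (2/5)·R2: [0, 0]
2 pivots among 2 columns.
Every column is a pivot column, so the columns are linearly independent.

yes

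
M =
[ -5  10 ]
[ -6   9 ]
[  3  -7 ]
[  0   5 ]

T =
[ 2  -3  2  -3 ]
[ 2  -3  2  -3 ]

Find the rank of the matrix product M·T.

1

First compute MT:
[[ 10, -15,  10, -15],
 [  6,  -9,   6,  -9],
 [ -8,  12,  -8,  12],
 [ 10, -15,  10, -15]]
Now row reduce the product.
R2 ← R2 − (3/5)·R1: [0, 0, 0, 0]
R3 ← R3 + (4/5)·R1: [0, 0, 0, 0]
R4 ← R4 − R1: [0, 0, 0, 0]
1 nonzero row, so rank(MT) = 1.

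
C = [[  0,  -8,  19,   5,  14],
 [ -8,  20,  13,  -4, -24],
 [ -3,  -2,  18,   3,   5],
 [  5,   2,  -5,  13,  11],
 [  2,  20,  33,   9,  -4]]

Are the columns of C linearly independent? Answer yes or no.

no

Row reduce C to echelon form.
Swap R1 ↔ R2
R3 ← R3 − (3/8)·R1: [0, -19/2, 105/8, 9/2, 14]
R4 ← R4 + (5/8)·R1: [0, 29/2, 25/8, 21/2, -4]
R5 ← R5 + (1/4)·R1: [0, 25, 145/4, 8, -10]
R3 ← R3 − (19/16)·R2: [0, 0, -151/16, -23/16, -21/8]
R4 ← R4 + (29/16)·R2: [0, 0, 601/16, 313/16, 171/8]
R5 ← R5 + (25/8)·R2: [0, 0, 765/8, 189/8, 135/4]
R4 ← R4 + (601/151)·R3: [0, 0, 0, 2090/151, 1650/151]
R5 ← R5 + (1530/151)·R3: [0, 0, 0, 1368/151, 1080/151]
R5 ← R5 − (36/55)·R4: [0, 0, 0, 0, 0]
4 pivots among 5 columns.
Only 4 < 5 pivot columns, so the columns are linearly dependent.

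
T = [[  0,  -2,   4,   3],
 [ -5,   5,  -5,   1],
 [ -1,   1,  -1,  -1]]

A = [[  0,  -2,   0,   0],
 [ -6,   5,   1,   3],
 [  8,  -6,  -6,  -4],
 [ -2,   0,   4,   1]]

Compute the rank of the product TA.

3

First compute TA:
[[ 38, -34, -14, -19],
 [-72,  65,  39,  36],
 [-12,  13,   3,   6]]
Now row reduce the product.
R2 ← R2 + (36/19)·R1: [0, 11/19, 237/19, 0]
R3 ← R3 + (6/19)·R1: [0, 43/19, -27/19, 0]
R3 ← R3 − (43/11)·R2: [0, 0, -552/11, 0]
3 nonzero rows, so rank(TA) = 3.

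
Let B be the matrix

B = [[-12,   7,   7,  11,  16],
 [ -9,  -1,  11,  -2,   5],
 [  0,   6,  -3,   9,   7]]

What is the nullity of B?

Row reduce to echelon form.
R2 ← R2 − (3/4)·R1: [0, -25/4, 23/4, -41/4, -7]
R3 ← R3 + (24/25)·R2: [0, 0, 63/25, -21/25, 7/25]
3 nonzero rows, so rank(B) = 3.
B has 5 columns; by rank–nullity, nullity = 5 − 3 = 2.

2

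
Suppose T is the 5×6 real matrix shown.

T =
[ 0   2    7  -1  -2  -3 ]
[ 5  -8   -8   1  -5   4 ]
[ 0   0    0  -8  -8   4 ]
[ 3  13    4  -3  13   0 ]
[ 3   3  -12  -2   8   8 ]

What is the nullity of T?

1

Row reduce to echelon form.
Swap R1 ↔ R2
R4 ← R4 − (3/5)·R1: [0, 89/5, 44/5, -18/5, 16, -12/5]
R5 ← R5 − (3/5)·R1: [0, 39/5, -36/5, -13/5, 11, 28/5]
R4 ← R4 − (89/10)·R2: [0, 0, -107/2, 53/10, 169/5, 243/10]
R5 ← R5 − (39/10)·R2: [0, 0, -69/2, 13/10, 94/5, 173/10]
Swap R3 ↔ R4
R5 ← R5 − (69/107)·R3: [0, 0, 0, -1133/535, -1603/535, 872/535]
R5 ← R5 − (1133/4280)·R4: [0, 0, 0, 0, -94/107, 611/1070]
5 nonzero rows, so rank(T) = 5.
T has 6 columns; by rank–nullity, nullity = 6 − 5 = 1.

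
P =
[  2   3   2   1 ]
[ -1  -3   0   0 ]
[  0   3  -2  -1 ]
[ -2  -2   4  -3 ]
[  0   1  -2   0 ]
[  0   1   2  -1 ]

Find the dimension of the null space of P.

1

Row reduce to echelon form.
R2 ← R2 + (1/2)·R1: [0, -3/2, 1, 1/2]
R4 ← R4 + R1: [0, 1, 6, -2]
R3 ← R3 + (2)·R2: [0, 0, 0, 0]
R4 ← R4 + (2/3)·R2: [0, 0, 20/3, -5/3]
R5 ← R5 + (2/3)·R2: [0, 0, -4/3, 1/3]
R6 ← R6 + (2/3)·R2: [0, 0, 8/3, -2/3]
Swap R3 ↔ R4
R5 ← R5 + (1/5)·R3: [0, 0, 0, 0]
R6 ← R6 − (2/5)·R3: [0, 0, 0, 0]
3 nonzero rows, so rank(P) = 3.
P has 4 columns; by rank–nullity, nullity = 4 − 3 = 1.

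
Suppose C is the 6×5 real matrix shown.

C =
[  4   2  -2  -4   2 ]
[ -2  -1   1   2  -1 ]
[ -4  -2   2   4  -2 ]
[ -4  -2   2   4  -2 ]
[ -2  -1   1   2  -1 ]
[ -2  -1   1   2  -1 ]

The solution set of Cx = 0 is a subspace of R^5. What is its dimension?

4

Row reduce to echelon form.
R2 ← R2 + (1/2)·R1: [0, 0, 0, 0, 0]
R3 ← R3 + R1: [0, 0, 0, 0, 0]
R4 ← R4 + R1: [0, 0, 0, 0, 0]
R5 ← R5 + (1/2)·R1: [0, 0, 0, 0, 0]
R6 ← R6 + (1/2)·R1: [0, 0, 0, 0, 0]
1 nonzero row, so rank(C) = 1.
C has 5 columns; by rank–nullity, nullity = 5 − 1 = 4.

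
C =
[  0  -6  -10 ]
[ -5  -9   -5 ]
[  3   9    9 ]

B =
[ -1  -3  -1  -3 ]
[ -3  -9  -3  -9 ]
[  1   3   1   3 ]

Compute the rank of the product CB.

1

First compute CB:
[[  8,  24,   8,  24],
 [ 27,  81,  27,  81],
 [-21, -63, -21, -63]]
Now row reduce the product.
R2 ← R2 − (27/8)·R1: [0, 0, 0, 0]
R3 ← R3 + (21/8)·R1: [0, 0, 0, 0]
1 nonzero row, so rank(CB) = 1.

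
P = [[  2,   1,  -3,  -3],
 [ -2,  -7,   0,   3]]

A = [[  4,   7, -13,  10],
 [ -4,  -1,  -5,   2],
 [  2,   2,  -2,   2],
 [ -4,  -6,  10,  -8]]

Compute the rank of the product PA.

2

First compute PA:
[[ 10,  25, -55,  40],
 [  8, -25,  91, -58]]
Now row reduce the product.
R2 ← R2 − (4/5)·R1: [0, -45, 135, -90]
2 nonzero rows, so rank(PA) = 2.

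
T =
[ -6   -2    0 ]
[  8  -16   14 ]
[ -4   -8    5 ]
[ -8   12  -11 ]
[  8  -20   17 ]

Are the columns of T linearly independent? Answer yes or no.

no

Row reduce T to echelon form.
R2 ← R2 + (4/3)·R1: [0, -56/3, 14]
R3 ← R3 − (2/3)·R1: [0, -20/3, 5]
R4 ← R4 − (4/3)·R1: [0, 44/3, -11]
R5 ← R5 + (4/3)·R1: [0, -68/3, 17]
R3 ← R3 − (5/14)·R2: [0, 0, 0]
R4 ← R4 + (11/14)·R2: [0, 0, 0]
R5 ← R5 − (17/14)·R2: [0, 0, 0]
2 pivots among 3 columns.
Only 2 < 3 pivot columns, so the columns are linearly dependent.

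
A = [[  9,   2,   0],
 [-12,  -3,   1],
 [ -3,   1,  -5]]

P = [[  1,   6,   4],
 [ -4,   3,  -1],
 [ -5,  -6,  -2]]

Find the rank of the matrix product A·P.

First compute AP:
[[  1,  60,  34],
 [ -5, -87, -47],
 [ 18,  15,  -3]]
Now row reduce the product.
R2 ← R2 + (5)·R1: [0, 213, 123]
R3 ← R3 − (18)·R1: [0, -1065, -615]
R3 ← R3 + (5)·R2: [0, 0, 0]
2 nonzero rows, so rank(AP) = 2.

2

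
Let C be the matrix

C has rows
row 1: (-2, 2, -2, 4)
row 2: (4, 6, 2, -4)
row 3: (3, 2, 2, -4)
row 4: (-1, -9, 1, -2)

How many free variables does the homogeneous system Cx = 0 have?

Row reduce to echelon form.
R2 ← R2 + (2)·R1: [0, 10, -2, 4]
R3 ← R3 + (3/2)·R1: [0, 5, -1, 2]
R4 ← R4 − (1/2)·R1: [0, -10, 2, -4]
R3 ← R3 − (1/2)·R2: [0, 0, 0, 0]
R4 ← R4 + R2: [0, 0, 0, 0]
2 nonzero rows, so rank(C) = 2.
C has 4 columns; by rank–nullity, nullity = 4 − 2 = 2.

2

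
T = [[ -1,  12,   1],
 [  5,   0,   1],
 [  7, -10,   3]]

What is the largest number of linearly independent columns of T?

3

Row reduce to echelon form.
R2 ← R2 + (5)·R1: [0, 60, 6]
R3 ← R3 + (7)·R1: [0, 74, 10]
R3 ← R3 − (37/30)·R2: [0, 0, 13/5]
Echelon form has 3 nonzero rows, so rank(T) = 3.
The rank gives the maximum number of linearly independent columns: 3.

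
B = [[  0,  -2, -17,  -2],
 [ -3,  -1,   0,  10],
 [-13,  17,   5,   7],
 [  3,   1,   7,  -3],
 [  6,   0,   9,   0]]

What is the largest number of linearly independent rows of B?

Row reduce to echelon form.
Swap R1 ↔ R2
R3 ← R3 − (13/3)·R1: [0, 64/3, 5, -109/3]
R4 ← R4 + R1: [0, 0, 7, 7]
R5 ← R5 + (2)·R1: [0, -2, 9, 20]
R3 ← R3 + (32/3)·R2: [0, 0, -529/3, -173/3]
R5 ← R5 − R2: [0, 0, 26, 22]
R4 ← R4 + (21/529)·R3: [0, 0, 0, 2492/529]
R5 ← R5 + (78/529)·R3: [0, 0, 0, 7140/529]
R5 ← R5 − (255/89)·R4: [0, 0, 0, 0]
Echelon form has 4 nonzero rows, so rank(B) = 4.
The rank gives the maximum number of linearly independent rows: 4.

4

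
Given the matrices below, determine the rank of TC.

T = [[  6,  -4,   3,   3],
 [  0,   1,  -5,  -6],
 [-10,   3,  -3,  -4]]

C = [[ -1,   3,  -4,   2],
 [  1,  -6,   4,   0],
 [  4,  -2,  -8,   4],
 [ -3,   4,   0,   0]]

First compute TC:
[[ -7,  48, -64,  24],
 [ -1, -20,  44, -20],
 [ 13, -58,  76, -32]]
Now row reduce the product.
R2 ← R2 − (1/7)·R1: [0, -188/7, 372/7, -164/7]
R3 ← R3 + (13/7)·R1: [0, 218/7, -300/7, 88/7]
R3 ← R3 + (109/94)·R2: [0, 0, 882/47, -686/47]
3 nonzero rows, so rank(TC) = 3.

3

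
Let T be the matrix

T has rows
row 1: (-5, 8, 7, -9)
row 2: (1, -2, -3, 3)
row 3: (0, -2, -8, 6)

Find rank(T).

2

Row reduce to echelon form.
R2 ← R2 + (1/5)·R1: [0, -2/5, -8/5, 6/5]
R3 ← R3 − (5)·R2: [0, 0, 0, 0]
Echelon form has 2 nonzero rows, so rank(T) = 2.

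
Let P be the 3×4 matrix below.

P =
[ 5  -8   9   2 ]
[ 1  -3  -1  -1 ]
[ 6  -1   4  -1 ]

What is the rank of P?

3

Row reduce to echelon form.
R2 ← R2 − (1/5)·R1: [0, -7/5, -14/5, -7/5]
R3 ← R3 − (6/5)·R1: [0, 43/5, -34/5, -17/5]
R3 ← R3 + (43/7)·R2: [0, 0, -24, -12]
Echelon form has 3 nonzero rows, so rank(P) = 3.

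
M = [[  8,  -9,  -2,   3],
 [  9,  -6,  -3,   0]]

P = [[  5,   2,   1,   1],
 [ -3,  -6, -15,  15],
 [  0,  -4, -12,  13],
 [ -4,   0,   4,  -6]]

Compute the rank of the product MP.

First compute MP:
[[ 55,  78, 179, -171],
 [ 63,  66, 135, -120]]
Now row reduce the product.
R2 ← R2 − (63/55)·R1: [0, -1284/55, -3852/55, 4173/55]
2 nonzero rows, so rank(MP) = 2.

2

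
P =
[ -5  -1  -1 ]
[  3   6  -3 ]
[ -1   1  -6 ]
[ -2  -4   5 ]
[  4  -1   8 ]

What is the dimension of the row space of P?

Row reduce to echelon form.
R2 ← R2 + (3/5)·R1: [0, 27/5, -18/5]
R3 ← R3 − (1/5)·R1: [0, 6/5, -29/5]
R4 ← R4 − (2/5)·R1: [0, -18/5, 27/5]
R5 ← R5 + (4/5)·R1: [0, -9/5, 36/5]
R3 ← R3 − (2/9)·R2: [0, 0, -5]
R4 ← R4 + (2/3)·R2: [0, 0, 3]
R5 ← R5 + (1/3)·R2: [0, 0, 6]
R4 ← R4 + (3/5)·R3: [0, 0, 0]
R5 ← R5 + (6/5)·R3: [0, 0, 0]
Echelon form has 3 nonzero rows, so rank(P) = 3.
The row space has dimension equal to the rank: 3.

3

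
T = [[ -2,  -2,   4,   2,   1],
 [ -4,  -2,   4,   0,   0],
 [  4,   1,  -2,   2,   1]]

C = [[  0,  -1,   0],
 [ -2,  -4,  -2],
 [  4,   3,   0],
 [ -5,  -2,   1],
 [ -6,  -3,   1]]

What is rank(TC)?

2

First compute TC:
[[  4,  15,   7],
 [ 20,  24,   4],
 [-26, -21,   1]]
Now row reduce the product.
R2 ← R2 − (5)·R1: [0, -51, -31]
R3 ← R3 + (13/2)·R1: [0, 153/2, 93/2]
R3 ← R3 + (3/2)·R2: [0, 0, 0]
2 nonzero rows, so rank(TC) = 2.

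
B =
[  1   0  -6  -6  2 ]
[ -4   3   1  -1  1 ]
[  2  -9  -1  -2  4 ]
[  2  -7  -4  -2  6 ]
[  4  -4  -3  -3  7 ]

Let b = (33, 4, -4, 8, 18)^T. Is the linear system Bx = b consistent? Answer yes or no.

Row reduce the augmented matrix [B | b].
R2 ← R2 + (4)·R1: [0, 3, -23, -25, 9, 136]
R3 ← R3 − (2)·R1: [0, -9, 11, 10, 0, -70]
R4 ← R4 − (2)·R1: [0, -7, 8, 10, 2, -58]
R5 ← R5 − (4)·R1: [0, -4, 21, 21, -1, -114]
R3 ← R3 + (3)·R2: [0, 0, -58, -65, 27, 338]
R4 ← R4 + (7/3)·R2: [0, 0, -137/3, -145/3, 23, 778/3]
R5 ← R5 + (4/3)·R2: [0, 0, -29/3, -37/3, 11, 202/3]
R4 ← R4 − (137/174)·R3: [0, 0, 0, 165/58, 101/58, -197/29]
R5 ← R5 − (1/6)·R3: [0, 0, 0, -3/2, 13/2, 11]
R5 ← R5 + (29/55)·R4: [0, 0, 0, 0, 408/55, 408/55]
The echelon form has 5 nonzero rows, and every pivot lies in the first 5 columns, so rank(B) = rank([B|b]) = 5.
The system is consistent.

yes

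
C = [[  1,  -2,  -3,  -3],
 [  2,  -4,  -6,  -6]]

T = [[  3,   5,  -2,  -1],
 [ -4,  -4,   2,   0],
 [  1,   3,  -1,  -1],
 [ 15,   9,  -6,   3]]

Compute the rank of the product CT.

1

First compute CT:
[[-37, -23,  15,  -7],
 [-74, -46,  30, -14]]
Now row reduce the product.
R2 ← R2 − (2)·R1: [0, 0, 0, 0]
1 nonzero row, so rank(CT) = 1.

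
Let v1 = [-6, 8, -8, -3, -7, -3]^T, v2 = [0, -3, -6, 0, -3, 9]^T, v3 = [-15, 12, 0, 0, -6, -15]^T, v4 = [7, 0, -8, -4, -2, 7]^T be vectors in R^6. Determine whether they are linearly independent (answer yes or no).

no

Form the matrix with these vectors as rows and row reduce.
R3 ← R3 − (5/2)·R1: [0, -8, 20, 15/2, 23/2, -15/2]
R4 ← R4 + (7/6)·R1: [0, 28/3, -52/3, -15/2, -61/6, 7/2]
R3 ← R3 − (8/3)·R2: [0, 0, 36, 15/2, 39/2, -63/2]
R4 ← R4 + (28/9)·R2: [0, 0, -36, -15/2, -39/2, 63/2]
R4 ← R4 + R3: [0, 0, 0, 0, 0, 0]
3 nonzero rows, so the 4 vectors span a space of dimension 3.
Since 3 < 4, the vectors are linearly dependent.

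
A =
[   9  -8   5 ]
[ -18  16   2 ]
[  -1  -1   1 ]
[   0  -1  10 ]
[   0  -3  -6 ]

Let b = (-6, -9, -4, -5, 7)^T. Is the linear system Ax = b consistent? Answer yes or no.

Row reduce the augmented matrix [A | b].
R2 ← R2 + (2)·R1: [0, 0, 12, -21]
R3 ← R3 + (1/9)·R1: [0, -17/9, 14/9, -14/3]
Swap R2 ↔ R3
R4 ← R4 − (9/17)·R2: [0, 0, 156/17, -43/17]
R5 ← R5 − (27/17)·R2: [0, 0, -144/17, 245/17]
R4 ← R4 − (13/17)·R3: [0, 0, 0, 230/17]
R5 ← R5 + (12/17)·R3: [0, 0, 0, -7/17]
R5 ← R5 + (7/230)·R4: [0, 0, 0, 0]
The echelon form has 4 nonzero rows; the last pivot sits in the augmented column, so rank(A) = 3 but rank([A|b]) = 4.
Since the ranks differ, the system is inconsistent.

no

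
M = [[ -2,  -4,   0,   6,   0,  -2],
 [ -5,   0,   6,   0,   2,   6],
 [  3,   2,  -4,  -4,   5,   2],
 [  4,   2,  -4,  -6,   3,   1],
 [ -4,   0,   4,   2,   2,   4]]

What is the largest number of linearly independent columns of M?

4

Row reduce to echelon form.
R2 ← R2 − (5/2)·R1: [0, 10, 6, -15, 2, 11]
R3 ← R3 + (3/2)·R1: [0, -4, -4, 5, 5, -1]
R4 ← R4 + (2)·R1: [0, -6, -4, 6, 3, -3]
R5 ← R5 − (2)·R1: [0, 8, 4, -10, 2, 8]
R3 ← R3 + (2/5)·R2: [0, 0, -8/5, -1, 29/5, 17/5]
R4 ← R4 + (3/5)·R2: [0, 0, -2/5, -3, 21/5, 18/5]
R5 ← R5 − (4/5)·R2: [0, 0, -4/5, 2, 2/5, -4/5]
R4 ← R4 − (1/4)·R3: [0, 0, 0, -11/4, 11/4, 11/4]
R5 ← R5 − (1/2)·R3: [0, 0, 0, 5/2, -5/2, -5/2]
R5 ← R5 + (10/11)·R4: [0, 0, 0, 0, 0, 0]
Echelon form has 4 nonzero rows, so rank(M) = 4.
The rank gives the maximum number of linearly independent columns: 4.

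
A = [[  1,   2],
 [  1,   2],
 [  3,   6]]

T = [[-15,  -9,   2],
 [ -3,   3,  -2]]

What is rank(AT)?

1

First compute AT:
[[-21,  -3,  -2],
 [-21,  -3,  -2],
 [-63,  -9,  -6]]
Now row reduce the product.
R2 ← R2 − R1: [0, 0, 0]
R3 ← R3 − (3)·R1: [0, 0, 0]
1 nonzero row, so rank(AT) = 1.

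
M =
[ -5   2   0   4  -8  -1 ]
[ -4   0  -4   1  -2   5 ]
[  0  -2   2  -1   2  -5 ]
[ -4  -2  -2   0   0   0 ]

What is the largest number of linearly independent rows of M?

Row reduce to echelon form.
R2 ← R2 − (4/5)·R1: [0, -8/5, -4, -11/5, 22/5, 29/5]
R4 ← R4 − (4/5)·R1: [0, -18/5, -2, -16/5, 32/5, 4/5]
R3 ← R3 − (5/4)·R2: [0, 0, 7, 7/4, -7/2, -49/4]
R4 ← R4 − (9/4)·R2: [0, 0, 7, 7/4, -7/2, -49/4]
R4 ← R4 − R3: [0, 0, 0, 0, 0, 0]
Echelon form has 3 nonzero rows, so rank(M) = 3.
The rank gives the maximum number of linearly independent rows: 3.

3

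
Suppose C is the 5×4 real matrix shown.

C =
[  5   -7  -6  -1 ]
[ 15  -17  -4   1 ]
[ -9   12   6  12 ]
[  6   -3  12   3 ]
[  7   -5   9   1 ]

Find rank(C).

Row reduce to echelon form.
R2 ← R2 − (3)·R1: [0, 4, 14, 4]
R3 ← R3 + (9/5)·R1: [0, -3/5, -24/5, 51/5]
R4 ← R4 − (6/5)·R1: [0, 27/5, 96/5, 21/5]
R5 ← R5 − (7/5)·R1: [0, 24/5, 87/5, 12/5]
R3 ← R3 + (3/20)·R2: [0, 0, -27/10, 54/5]
R4 ← R4 − (27/20)·R2: [0, 0, 3/10, -6/5]
R5 ← R5 − (6/5)·R2: [0, 0, 3/5, -12/5]
R4 ← R4 + (1/9)·R3: [0, 0, 0, 0]
R5 ← R5 + (2/9)·R3: [0, 0, 0, 0]
Echelon form has 3 nonzero rows, so rank(C) = 3.

3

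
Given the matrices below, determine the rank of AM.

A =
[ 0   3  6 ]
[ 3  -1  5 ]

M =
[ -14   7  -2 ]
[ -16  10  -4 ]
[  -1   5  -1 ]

First compute AM:
[[-54,  60, -18],
 [-31,  36,  -7]]
Now row reduce the product.
R2 ← R2 − (31/54)·R1: [0, 14/9, 10/3]
2 nonzero rows, so rank(AM) = 2.

2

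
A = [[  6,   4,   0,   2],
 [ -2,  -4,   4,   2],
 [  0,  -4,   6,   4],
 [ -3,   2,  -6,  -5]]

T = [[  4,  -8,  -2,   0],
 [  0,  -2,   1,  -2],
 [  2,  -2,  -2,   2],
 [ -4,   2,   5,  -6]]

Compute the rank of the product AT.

2

First compute AT:
[[ 16, -52,   2, -20],
 [ -8,  20,   2,   4],
 [ -4,   4,   4,  -4],
 [ -4,  22,  -5,  14]]
Now row reduce the product.
R2 ← R2 + (1/2)·R1: [0, -6, 3, -6]
R3 ← R3 + (1/4)·R1: [0, -9, 9/2, -9]
R4 ← R4 + (1/4)·R1: [0, 9, -9/2, 9]
R3 ← R3 − (3/2)·R2: [0, 0, 0, 0]
R4 ← R4 + (3/2)·R2: [0, 0, 0, 0]
2 nonzero rows, so rank(AT) = 2.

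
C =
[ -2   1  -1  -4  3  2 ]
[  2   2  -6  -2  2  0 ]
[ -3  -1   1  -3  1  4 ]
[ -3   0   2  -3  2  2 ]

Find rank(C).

3

Row reduce to echelon form.
R2 ← R2 + R1: [0, 3, -7, -6, 5, 2]
R3 ← R3 − (3/2)·R1: [0, -5/2, 5/2, 3, -7/2, 1]
R4 ← R4 − (3/2)·R1: [0, -3/2, 7/2, 3, -5/2, -1]
R3 ← R3 + (5/6)·R2: [0, 0, -10/3, -2, 2/3, 8/3]
R4 ← R4 + (1/2)·R2: [0, 0, 0, 0, 0, 0]
Echelon form has 3 nonzero rows, so rank(C) = 3.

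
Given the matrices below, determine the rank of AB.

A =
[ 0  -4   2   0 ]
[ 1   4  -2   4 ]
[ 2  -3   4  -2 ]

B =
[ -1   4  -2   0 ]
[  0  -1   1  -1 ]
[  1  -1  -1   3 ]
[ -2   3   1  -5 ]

First compute AB:
[[  2,   2,  -6,  10],
 [-11,  14,   8, -30],
 [  6,   1, -13,  25]]
Now row reduce the product.
R2 ← R2 + (11/2)·R1: [0, 25, -25, 25]
R3 ← R3 − (3)·R1: [0, -5, 5, -5]
R3 ← R3 + (1/5)·R2: [0, 0, 0, 0]
2 nonzero rows, so rank(AB) = 2.

2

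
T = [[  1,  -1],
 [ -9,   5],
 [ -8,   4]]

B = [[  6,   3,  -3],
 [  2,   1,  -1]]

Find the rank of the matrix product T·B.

1

First compute TB:
[[  4,   2,  -2],
 [-44, -22,  22],
 [-40, -20,  20]]
Now row reduce the product.
R2 ← R2 + (11)·R1: [0, 0, 0]
R3 ← R3 + (10)·R1: [0, 0, 0]
1 nonzero row, so rank(TB) = 1.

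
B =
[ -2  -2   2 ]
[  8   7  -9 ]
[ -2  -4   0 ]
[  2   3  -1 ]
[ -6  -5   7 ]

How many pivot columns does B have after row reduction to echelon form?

Row reduce to echelon form.
R2 ← R2 + (4)·R1: [0, -1, -1]
R3 ← R3 − R1: [0, -2, -2]
R4 ← R4 + R1: [0, 1, 1]
R5 ← R5 − (3)·R1: [0, 1, 1]
R3 ← R3 − (2)·R2: [0, 0, 0]
R4 ← R4 + R2: [0, 0, 0]
R5 ← R5 + R2: [0, 0, 0]
Echelon form has 2 nonzero rows, so rank(B) = 2.
Each nonzero row contributes one pivot column: 2 pivot columns.

2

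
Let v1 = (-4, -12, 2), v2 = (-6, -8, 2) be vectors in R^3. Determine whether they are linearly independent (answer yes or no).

yes

Form the matrix with these vectors as rows and row reduce.
R2 ← R2 − (3/2)·R1: [0, 10, -1]
2 nonzero rows, so the 2 vectors span a space of dimension 2.
Since 2 = 2, the vectors are linearly independent.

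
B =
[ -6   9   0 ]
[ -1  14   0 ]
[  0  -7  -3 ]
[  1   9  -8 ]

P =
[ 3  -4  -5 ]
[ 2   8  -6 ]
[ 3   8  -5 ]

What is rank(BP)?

First compute BP:
[[  0,  96, -24],
 [ 25, 116, -79],
 [-23, -80,  57],
 [ -3,   4, -19]]
Now row reduce the product.
Swap R1 ↔ R2
R3 ← R3 + (23/25)·R1: [0, 668/25, -392/25]
R4 ← R4 + (3/25)·R1: [0, 448/25, -712/25]
R3 ← R3 − (167/600)·R2: [0, 0, -9]
R4 ← R4 − (14/75)·R2: [0, 0, -24]
R4 ← R4 − (8/3)·R3: [0, 0, 0]
3 nonzero rows, so rank(BP) = 3.

3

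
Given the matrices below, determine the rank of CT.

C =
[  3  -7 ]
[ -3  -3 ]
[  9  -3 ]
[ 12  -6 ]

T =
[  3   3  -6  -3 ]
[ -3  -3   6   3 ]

First compute CT:
[[ 30,  30, -60, -30],
 [  0,   0,   0,   0],
 [ 36,  36, -72, -36],
 [ 54,  54, -108, -54]]
Now row reduce the product.
R3 ← R3 − (6/5)·R1: [0, 0, 0, 0]
R4 ← R4 − (9/5)·R1: [0, 0, 0, 0]
1 nonzero row, so rank(CT) = 1.

1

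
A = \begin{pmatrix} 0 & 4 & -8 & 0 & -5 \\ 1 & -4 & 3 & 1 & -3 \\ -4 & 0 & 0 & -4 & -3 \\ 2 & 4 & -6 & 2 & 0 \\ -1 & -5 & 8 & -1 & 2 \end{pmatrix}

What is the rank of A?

3

Row reduce to echelon form.
Swap R1 ↔ R2
R3 ← R3 + (4)·R1: [0, -16, 12, 0, -15]
R4 ← R4 − (2)·R1: [0, 12, -12, 0, 6]
R5 ← R5 + R1: [0, -9, 11, 0, -1]
R3 ← R3 + (4)·R2: [0, 0, -20, 0, -35]
R4 ← R4 − (3)·R2: [0, 0, 12, 0, 21]
R5 ← R5 + (9/4)·R2: [0, 0, -7, 0, -49/4]
R4 ← R4 + (3/5)·R3: [0, 0, 0, 0, 0]
R5 ← R5 − (7/20)·R3: [0, 0, 0, 0, 0]
Echelon form has 3 nonzero rows, so rank(A) = 3.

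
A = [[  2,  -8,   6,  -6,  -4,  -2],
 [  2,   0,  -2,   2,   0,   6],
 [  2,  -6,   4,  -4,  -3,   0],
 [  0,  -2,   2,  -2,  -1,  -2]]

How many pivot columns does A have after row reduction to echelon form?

Row reduce to echelon form.
R2 ← R2 − R1: [0, 8, -8, 8, 4, 8]
R3 ← R3 − R1: [0, 2, -2, 2, 1, 2]
R3 ← R3 − (1/4)·R2: [0, 0, 0, 0, 0, 0]
R4 ← R4 + (1/4)·R2: [0, 0, 0, 0, 0, 0]
Echelon form has 2 nonzero rows, so rank(A) = 2.
Each nonzero row contributes one pivot column: 2 pivot columns.

2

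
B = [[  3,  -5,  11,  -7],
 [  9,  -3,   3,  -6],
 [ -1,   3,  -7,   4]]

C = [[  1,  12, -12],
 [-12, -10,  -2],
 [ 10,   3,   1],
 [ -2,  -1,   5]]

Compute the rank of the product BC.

First compute BC:
[[187, 126, -50],
 [ 87, 153, -129],
 [-115, -67,  19]]
Now row reduce the product.
R2 ← R2 − (87/187)·R1: [0, 17649/187, -19773/187]
R3 ← R3 + (115/187)·R1: [0, 1961/187, -2197/187]
R3 ← R3 − (1/9)·R2: [0, 0, 0]
2 nonzero rows, so rank(BC) = 2.

2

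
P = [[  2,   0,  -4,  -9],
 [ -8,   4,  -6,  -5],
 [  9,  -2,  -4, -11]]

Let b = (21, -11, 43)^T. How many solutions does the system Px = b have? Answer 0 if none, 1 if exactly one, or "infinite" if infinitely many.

infinite

Row reduce the augmented matrix [P | b].
R2 ← R2 + (4)·R1: [0, 4, -22, -41, 73]
R3 ← R3 − (9/2)·R1: [0, -2, 14, 59/2, -103/2]
R3 ← R3 + (1/2)·R2: [0, 0, 3, 9, -15]
The echelon form has 3 nonzero rows, and every pivot lies in the first 4 columns, so rank(P) = rank([P|b]) = 3.
The system is consistent.
rank = 3 < 4 unknowns, so there are infinitely many solutions.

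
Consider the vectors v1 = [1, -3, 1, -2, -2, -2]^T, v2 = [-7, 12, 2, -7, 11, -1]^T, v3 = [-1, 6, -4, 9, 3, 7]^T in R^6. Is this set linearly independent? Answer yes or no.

Form the matrix with these vectors as rows and row reduce.
R2 ← R2 + (7)·R1: [0, -9, 9, -21, -3, -15]
R3 ← R3 + R1: [0, 3, -3, 7, 1, 5]
R3 ← R3 + (1/3)·R2: [0, 0, 0, 0, 0, 0]
2 nonzero rows, so the 3 vectors span a space of dimension 2.
Since 2 < 3, the vectors are linearly dependent.

no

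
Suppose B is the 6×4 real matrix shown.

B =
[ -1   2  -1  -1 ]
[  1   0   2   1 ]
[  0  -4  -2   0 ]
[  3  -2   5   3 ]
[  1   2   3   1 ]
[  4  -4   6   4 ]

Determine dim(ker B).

Row reduce to echelon form.
R2 ← R2 + R1: [0, 2, 1, 0]
R4 ← R4 + (3)·R1: [0, 4, 2, 0]
R5 ← R5 + R1: [0, 4, 2, 0]
R6 ← R6 + (4)·R1: [0, 4, 2, 0]
R3 ← R3 + (2)·R2: [0, 0, 0, 0]
R4 ← R4 − (2)·R2: [0, 0, 0, 0]
R5 ← R5 − (2)·R2: [0, 0, 0, 0]
R6 ← R6 − (2)·R2: [0, 0, 0, 0]
2 nonzero rows, so rank(B) = 2.
B has 4 columns; by rank–nullity, nullity = 4 − 2 = 2.

2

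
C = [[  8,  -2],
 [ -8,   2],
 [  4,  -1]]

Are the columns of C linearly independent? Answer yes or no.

no

Row reduce C to echelon form.
R2 ← R2 + R1: [0, 0]
R3 ← R3 − (1/2)·R1: [0, 0]
1 pivot among 2 columns.
Only 1 < 2 pivot columns, so the columns are linearly dependent.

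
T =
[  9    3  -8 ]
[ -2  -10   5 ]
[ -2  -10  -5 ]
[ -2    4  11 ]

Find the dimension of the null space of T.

Row reduce to echelon form.
R2 ← R2 + (2/9)·R1: [0, -28/3, 29/9]
R3 ← R3 + (2/9)·R1: [0, -28/3, -61/9]
R4 ← R4 + (2/9)·R1: [0, 14/3, 83/9]
R3 ← R3 − R2: [0, 0, -10]
R4 ← R4 + (1/2)·R2: [0, 0, 65/6]
R4 ← R4 + (13/12)·R3: [0, 0, 0]
3 nonzero rows, so rank(T) = 3.
T has 3 columns; by rank–nullity, nullity = 3 − 3 = 0.

0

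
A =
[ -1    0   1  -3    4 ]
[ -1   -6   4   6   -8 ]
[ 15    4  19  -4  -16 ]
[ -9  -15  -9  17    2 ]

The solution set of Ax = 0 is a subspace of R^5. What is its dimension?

Row reduce to echelon form.
R2 ← R2 − R1: [0, -6, 3, 9, -12]
R3 ← R3 + (15)·R1: [0, 4, 34, -49, 44]
R4 ← R4 − (9)·R1: [0, -15, -18, 44, -34]
R3 ← R3 + (2/3)·R2: [0, 0, 36, -43, 36]
R4 ← R4 − (5/2)·R2: [0, 0, -51/2, 43/2, -4]
R4 ← R4 + (17/24)·R3: [0, 0, 0, -215/24, 43/2]
4 nonzero rows, so rank(A) = 4.
A has 5 columns; by rank–nullity, nullity = 5 − 4 = 1.

1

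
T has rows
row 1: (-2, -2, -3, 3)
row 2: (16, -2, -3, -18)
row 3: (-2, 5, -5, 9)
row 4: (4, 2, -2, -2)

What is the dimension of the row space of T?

3

Row reduce to echelon form.
R2 ← R2 + (8)·R1: [0, -18, -27, 6]
R3 ← R3 − R1: [0, 7, -2, 6]
R4 ← R4 + (2)·R1: [0, -2, -8, 4]
R3 ← R3 + (7/18)·R2: [0, 0, -25/2, 25/3]
R4 ← R4 − (1/9)·R2: [0, 0, -5, 10/3]
R4 ← R4 − (2/5)·R3: [0, 0, 0, 0]
Echelon form has 3 nonzero rows, so rank(T) = 3.
The row space has dimension equal to the rank: 3.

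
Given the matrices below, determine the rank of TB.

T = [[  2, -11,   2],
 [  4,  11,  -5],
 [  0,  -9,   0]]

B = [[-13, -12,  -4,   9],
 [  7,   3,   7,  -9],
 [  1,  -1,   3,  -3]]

First compute TB:
[[-101, -59, -79, 111],
 [ 20, -10,  46, -48],
 [-63, -27, -63,  81]]
Now row reduce the product.
R2 ← R2 + (20/101)·R1: [0, -2190/101, 3066/101, -2628/101]
R3 ← R3 − (63/101)·R1: [0, 990/101, -1386/101, 1188/101]
R3 ← R3 + (33/73)·R2: [0, 0, 0, 0]
2 nonzero rows, so rank(TB) = 2.

2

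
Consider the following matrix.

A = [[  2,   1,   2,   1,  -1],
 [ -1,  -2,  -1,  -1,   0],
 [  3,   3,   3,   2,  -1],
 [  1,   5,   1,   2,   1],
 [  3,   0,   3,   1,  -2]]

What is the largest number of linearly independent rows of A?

2

Row reduce to echelon form.
R2 ← R2 + (1/2)·R1: [0, -3/2, 0, -1/2, -1/2]
R3 ← R3 − (3/2)·R1: [0, 3/2, 0, 1/2, 1/2]
R4 ← R4 − (1/2)·R1: [0, 9/2, 0, 3/2, 3/2]
R5 ← R5 − (3/2)·R1: [0, -3/2, 0, -1/2, -1/2]
R3 ← R3 + R2: [0, 0, 0, 0, 0]
R4 ← R4 + (3)·R2: [0, 0, 0, 0, 0]
R5 ← R5 − R2: [0, 0, 0, 0, 0]
Echelon form has 2 nonzero rows, so rank(A) = 2.
The rank gives the maximum number of linearly independent rows: 2.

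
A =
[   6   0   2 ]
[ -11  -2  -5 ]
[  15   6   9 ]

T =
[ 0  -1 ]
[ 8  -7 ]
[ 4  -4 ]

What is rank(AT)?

First compute AT:
[[  8, -14],
 [-36,  45],
 [ 84, -93]]
Now row reduce the product.
R2 ← R2 + (9/2)·R1: [0, -18]
R3 ← R3 − (21/2)·R1: [0, 54]
R3 ← R3 + (3)·R2: [0, 0]
2 nonzero rows, so rank(AT) = 2.

2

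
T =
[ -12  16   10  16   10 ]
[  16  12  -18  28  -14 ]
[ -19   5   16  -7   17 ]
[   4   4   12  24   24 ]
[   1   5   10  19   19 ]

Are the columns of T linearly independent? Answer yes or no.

no

Row reduce T to echelon form.
R2 ← R2 + (4/3)·R1: [0, 100/3, -14/3, 148/3, -2/3]
R3 ← R3 − (19/12)·R1: [0, -61/3, 1/6, -97/3, 7/6]
R4 ← R4 + (1/3)·R1: [0, 28/3, 46/3, 88/3, 82/3]
R5 ← R5 + (1/12)·R1: [0, 19/3, 65/6, 61/3, 119/6]
R3 ← R3 + (61/100)·R2: [0, 0, -67/25, -56/25, 19/25]
R4 ← R4 − (7/25)·R2: [0, 0, 416/25, 388/25, 688/25]
R5 ← R5 − (19/100)·R2: [0, 0, 293/25, 274/25, 499/25]
R4 ← R4 + (416/67)·R3: [0, 0, 0, 108/67, 2160/67]
R5 ← R5 + (293/67)·R3: [0, 0, 0, 78/67, 1560/67]
R5 ← R5 − (13/18)·R4: [0, 0, 0, 0, 0]
4 pivots among 5 columns.
Only 4 < 5 pivot columns, so the columns are linearly dependent.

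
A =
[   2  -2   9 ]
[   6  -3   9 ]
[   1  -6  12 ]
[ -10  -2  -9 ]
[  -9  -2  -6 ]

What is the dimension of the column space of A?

3

Row reduce to echelon form.
R2 ← R2 − (3)·R1: [0, 3, -18]
R3 ← R3 − (1/2)·R1: [0, -5, 15/2]
R4 ← R4 + (5)·R1: [0, -12, 36]
R5 ← R5 + (9/2)·R1: [0, -11, 69/2]
R3 ← R3 + (5/3)·R2: [0, 0, -45/2]
R4 ← R4 + (4)·R2: [0, 0, -36]
R5 ← R5 + (11/3)·R2: [0, 0, -63/2]
R4 ← R4 − (8/5)·R3: [0, 0, 0]
R5 ← R5 − (7/5)·R3: [0, 0, 0]
Echelon form has 3 nonzero rows, so rank(A) = 3.
The column space has dimension equal to the rank: 3.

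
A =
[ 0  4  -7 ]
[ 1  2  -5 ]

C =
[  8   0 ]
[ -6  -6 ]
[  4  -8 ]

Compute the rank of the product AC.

2

First compute AC:
[[-52,  32],
 [-24,  28]]
Now row reduce the product.
R2 ← R2 − (6/13)·R1: [0, 172/13]
2 nonzero rows, so rank(AC) = 2.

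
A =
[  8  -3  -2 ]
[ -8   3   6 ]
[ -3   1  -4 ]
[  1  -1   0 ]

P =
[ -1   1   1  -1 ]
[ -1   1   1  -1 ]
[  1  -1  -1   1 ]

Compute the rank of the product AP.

1

First compute AP:
[[ -7,   7,   7,  -7],
 [ 11, -11, -11,  11],
 [ -2,   2,   2,  -2],
 [  0,   0,   0,   0]]
Now row reduce the product.
R2 ← R2 + (11/7)·R1: [0, 0, 0, 0]
R3 ← R3 − (2/7)·R1: [0, 0, 0, 0]
1 nonzero row, so rank(AP) = 1.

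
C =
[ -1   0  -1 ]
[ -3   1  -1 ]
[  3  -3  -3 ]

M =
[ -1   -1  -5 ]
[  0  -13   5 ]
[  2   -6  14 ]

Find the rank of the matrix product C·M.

2

First compute CM:
[[ -1,   7,  -9],
 [  1,  -4,   6],
 [ -9,  54, -72]]
Now row reduce the product.
R2 ← R2 + R1: [0, 3, -3]
R3 ← R3 − (9)·R1: [0, -9, 9]
R3 ← R3 + (3)·R2: [0, 0, 0]
2 nonzero rows, so rank(CM) = 2.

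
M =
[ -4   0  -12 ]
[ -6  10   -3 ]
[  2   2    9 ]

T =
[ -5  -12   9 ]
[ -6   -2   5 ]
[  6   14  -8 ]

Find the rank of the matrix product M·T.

2

First compute MT:
[[-52, -120,  60],
 [-48,  10,  20],
 [ 32,  98, -44]]
Now row reduce the product.
R2 ← R2 − (12/13)·R1: [0, 1570/13, -460/13]
R3 ← R3 + (8/13)·R1: [0, 314/13, -92/13]
R3 ← R3 − (1/5)·R2: [0, 0, 0]
2 nonzero rows, so rank(MT) = 2.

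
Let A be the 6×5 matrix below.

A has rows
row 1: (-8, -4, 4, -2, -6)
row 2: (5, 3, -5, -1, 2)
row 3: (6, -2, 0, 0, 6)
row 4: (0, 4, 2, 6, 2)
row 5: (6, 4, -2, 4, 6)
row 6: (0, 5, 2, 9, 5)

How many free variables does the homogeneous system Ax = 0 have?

Row reduce to echelon form.
R2 ← R2 + (5/8)·R1: [0, 1/2, -5/2, -9/4, -7/4]
R3 ← R3 + (3/4)·R1: [0, -5, 3, -3/2, 3/2]
R5 ← R5 + (3/4)·R1: [0, 1, 1, 5/2, 3/2]
R3 ← R3 + (10)·R2: [0, 0, -22, -24, -16]
R4 ← R4 − (8)·R2: [0, 0, 22, 24, 16]
R5 ← R5 − (2)·R2: [0, 0, 6, 7, 5]
R6 ← R6 − (10)·R2: [0, 0, 27, 63/2, 45/2]
R4 ← R4 + R3: [0, 0, 0, 0, 0]
R5 ← R5 + (3/11)·R3: [0, 0, 0, 5/11, 7/11]
R6 ← R6 + (27/22)·R3: [0, 0, 0, 45/22, 63/22]
Swap R4 ↔ R5
R6 ← R6 − (9/2)·R4: [0, 0, 0, 0, 0]
4 nonzero rows, so rank(A) = 4.
A has 5 columns; by rank–nullity, nullity = 5 − 4 = 1.

1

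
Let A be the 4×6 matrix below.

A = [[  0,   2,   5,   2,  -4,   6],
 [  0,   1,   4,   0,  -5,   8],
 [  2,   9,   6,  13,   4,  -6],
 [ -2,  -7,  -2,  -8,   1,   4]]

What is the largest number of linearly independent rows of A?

Row reduce to echelon form.
Swap R1 ↔ R3
R4 ← R4 + R1: [0, 2, 4, 5, 5, -2]
R3 ← R3 − (2)·R2: [0, 0, -3, 2, 6, -10]
R4 ← R4 − (2)·R2: [0, 0, -4, 5, 15, -18]
R4 ← R4 − (4/3)·R3: [0, 0, 0, 7/3, 7, -14/3]
Echelon form has 4 nonzero rows, so rank(A) = 4.
The rank gives the maximum number of linearly independent rows: 4.

4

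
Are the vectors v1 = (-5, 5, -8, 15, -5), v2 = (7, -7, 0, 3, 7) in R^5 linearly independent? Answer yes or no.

Form the matrix with these vectors as rows and row reduce.
R2 ← R2 + (7/5)·R1: [0, 0, -56/5, 24, 0]
2 nonzero rows, so the 2 vectors span a space of dimension 2.
Since 2 = 2, the vectors are linearly independent.

yes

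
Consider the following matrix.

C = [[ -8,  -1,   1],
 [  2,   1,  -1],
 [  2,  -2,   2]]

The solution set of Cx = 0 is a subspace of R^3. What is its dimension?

Row reduce to echelon form.
R2 ← R2 + (1/4)·R1: [0, 3/4, -3/4]
R3 ← R3 + (1/4)·R1: [0, -9/4, 9/4]
R3 ← R3 + (3)·R2: [0, 0, 0]
2 nonzero rows, so rank(C) = 2.
C has 3 columns; by rank–nullity, nullity = 3 − 2 = 1.

1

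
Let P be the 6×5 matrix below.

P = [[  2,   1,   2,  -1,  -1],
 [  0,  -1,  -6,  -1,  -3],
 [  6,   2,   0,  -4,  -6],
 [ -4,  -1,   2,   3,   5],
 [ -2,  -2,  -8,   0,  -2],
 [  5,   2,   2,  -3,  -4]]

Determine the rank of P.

Row reduce to echelon form.
R3 ← R3 − (3)·R1: [0, -1, -6, -1, -3]
R4 ← R4 + (2)·R1: [0, 1, 6, 1, 3]
R5 ← R5 + R1: [0, -1, -6, -1, -3]
R6 ← R6 − (5/2)·R1: [0, -1/2, -3, -1/2, -3/2]
R3 ← R3 − R2: [0, 0, 0, 0, 0]
R4 ← R4 + R2: [0, 0, 0, 0, 0]
R5 ← R5 − R2: [0, 0, 0, 0, 0]
R6 ← R6 − (1/2)·R2: [0, 0, 0, 0, 0]
Echelon form has 2 nonzero rows, so rank(P) = 2.

2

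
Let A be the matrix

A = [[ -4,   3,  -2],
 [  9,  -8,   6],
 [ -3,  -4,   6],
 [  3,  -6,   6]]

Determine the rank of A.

Row reduce to echelon form.
R2 ← R2 + (9/4)·R1: [0, -5/4, 3/2]
R3 ← R3 − (3/4)·R1: [0, -25/4, 15/2]
R4 ← R4 + (3/4)·R1: [0, -15/4, 9/2]
R3 ← R3 − (5)·R2: [0, 0, 0]
R4 ← R4 − (3)·R2: [0, 0, 0]
Echelon form has 2 nonzero rows, so rank(A) = 2.

2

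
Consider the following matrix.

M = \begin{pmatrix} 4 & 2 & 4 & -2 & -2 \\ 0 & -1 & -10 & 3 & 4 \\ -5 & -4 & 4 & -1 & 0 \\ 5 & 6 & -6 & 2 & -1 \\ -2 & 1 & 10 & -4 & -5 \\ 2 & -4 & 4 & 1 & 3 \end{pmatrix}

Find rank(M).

5

Row reduce to echelon form.
R3 ← R3 + (5/4)·R1: [0, -3/2, 9, -7/2, -5/2]
R4 ← R4 − (5/4)·R1: [0, 7/2, -11, 9/2, 3/2]
R5 ← R5 + (1/2)·R1: [0, 2, 12, -5, -6]
R6 ← R6 − (1/2)·R1: [0, -5, 2, 2, 4]
R3 ← R3 − (3/2)·R2: [0, 0, 24, -8, -17/2]
R4 ← R4 + (7/2)·R2: [0, 0, -46, 15, 31/2]
R5 ← R5 + (2)·R2: [0, 0, -8, 1, 2]
R6 ← R6 − (5)·R2: [0, 0, 52, -13, -16]
R4 ← R4 + (23/12)·R3: [0, 0, 0, -1/3, -19/24]
R5 ← R5 + (1/3)·R3: [0, 0, 0, -5/3, -5/6]
R6 ← R6 − (13/6)·R3: [0, 0, 0, 13/3, 29/12]
R5 ← R5 − (5)·R4: [0, 0, 0, 0, 25/8]
R6 ← R6 + (13)·R4: [0, 0, 0, 0, -63/8]
R6 ← R6 + (63/25)·R5: [0, 0, 0, 0, 0]
Echelon form has 5 nonzero rows, so rank(M) = 5.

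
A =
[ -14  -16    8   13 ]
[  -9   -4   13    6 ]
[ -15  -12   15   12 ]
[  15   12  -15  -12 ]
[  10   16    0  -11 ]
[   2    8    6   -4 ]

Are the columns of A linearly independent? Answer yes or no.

Row reduce A to echelon form.
R2 ← R2 − (9/14)·R1: [0, 44/7, 55/7, -33/14]
R3 ← R3 − (15/14)·R1: [0, 36/7, 45/7, -27/14]
R4 ← R4 + (15/14)·R1: [0, -36/7, -45/7, 27/14]
R5 ← R5 + (5/7)·R1: [0, 32/7, 40/7, -12/7]
R6 ← R6 + (1/7)·R1: [0, 40/7, 50/7, -15/7]
R3 ← R3 − (9/11)·R2: [0, 0, 0, 0]
R4 ← R4 + (9/11)·R2: [0, 0, 0, 0]
R5 ← R5 − (8/11)·R2: [0, 0, 0, 0]
R6 ← R6 − (10/11)·R2: [0, 0, 0, 0]
2 pivots among 4 columns.
Only 2 < 4 pivot columns, so the columns are linearly dependent.

no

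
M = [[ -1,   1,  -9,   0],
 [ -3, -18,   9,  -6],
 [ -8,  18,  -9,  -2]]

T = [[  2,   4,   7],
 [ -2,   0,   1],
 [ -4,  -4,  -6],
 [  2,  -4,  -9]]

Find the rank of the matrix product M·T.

First compute MT:
[[ 32,  32,  48],
 [-18, -24, -39],
 [-20,  12,  34]]
Now row reduce the product.
R2 ← R2 + (9/16)·R1: [0, -6, -12]
R3 ← R3 + (5/8)·R1: [0, 32, 64]
R3 ← R3 + (16/3)·R2: [0, 0, 0]
2 nonzero rows, so rank(MT) = 2.

2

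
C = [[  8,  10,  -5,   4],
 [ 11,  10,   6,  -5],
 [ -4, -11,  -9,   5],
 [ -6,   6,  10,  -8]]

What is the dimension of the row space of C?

Row reduce to echelon form.
R2 ← R2 − (11/8)·R1: [0, -15/4, 103/8, -21/2]
R3 ← R3 + (1/2)·R1: [0, -6, -23/2, 7]
R4 ← R4 + (3/4)·R1: [0, 27/2, 25/4, -5]
R3 ← R3 − (8/5)·R2: [0, 0, -321/10, 119/5]
R4 ← R4 + (18/5)·R2: [0, 0, 263/5, -214/5]
R4 ← R4 + (526/321)·R3: [0, 0, 0, -1220/321]
Echelon form has 4 nonzero rows, so rank(C) = 4.
The row space has dimension equal to the rank: 4.

4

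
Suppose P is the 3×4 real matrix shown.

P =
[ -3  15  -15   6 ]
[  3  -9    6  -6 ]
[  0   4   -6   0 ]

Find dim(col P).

Row reduce to echelon form.
R2 ← R2 + R1: [0, 6, -9, 0]
R3 ← R3 − (2/3)·R2: [0, 0, 0, 0]
Echelon form has 2 nonzero rows, so rank(P) = 2.
The column space has dimension equal to the rank: 2.

2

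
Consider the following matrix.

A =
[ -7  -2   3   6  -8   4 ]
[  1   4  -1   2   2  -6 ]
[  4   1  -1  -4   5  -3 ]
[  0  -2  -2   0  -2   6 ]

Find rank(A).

Row reduce to echelon form.
R2 ← R2 + (1/7)·R1: [0, 26/7, -4/7, 20/7, 6/7, -38/7]
R3 ← R3 + (4/7)·R1: [0, -1/7, 5/7, -4/7, 3/7, -5/7]
R3 ← R3 + (1/26)·R2: [0, 0, 9/13, -6/13, 6/13, -12/13]
R4 ← R4 + (7/13)·R2: [0, 0, -30/13, 20/13, -20/13, 40/13]
R4 ← R4 + (10/3)·R3: [0, 0, 0, 0, 0, 0]
Echelon form has 3 nonzero rows, so rank(A) = 3.

3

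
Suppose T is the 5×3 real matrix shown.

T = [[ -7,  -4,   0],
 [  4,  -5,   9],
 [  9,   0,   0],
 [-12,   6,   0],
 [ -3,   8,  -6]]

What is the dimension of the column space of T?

Row reduce to echelon form.
R2 ← R2 + (4/7)·R1: [0, -51/7, 9]
R3 ← R3 + (9/7)·R1: [0, -36/7, 0]
R4 ← R4 − (12/7)·R1: [0, 90/7, 0]
R5 ← R5 − (3/7)·R1: [0, 68/7, -6]
R3 ← R3 − (12/17)·R2: [0, 0, -108/17]
R4 ← R4 + (30/17)·R2: [0, 0, 270/17]
R5 ← R5 + (4/3)·R2: [0, 0, 6]
R4 ← R4 + (5/2)·R3: [0, 0, 0]
R5 ← R5 + (17/18)·R3: [0, 0, 0]
Echelon form has 3 nonzero rows, so rank(T) = 3.
The column space has dimension equal to the rank: 3.

3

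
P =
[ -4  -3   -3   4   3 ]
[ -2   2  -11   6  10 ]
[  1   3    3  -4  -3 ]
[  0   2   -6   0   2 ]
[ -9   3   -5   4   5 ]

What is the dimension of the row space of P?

5

Row reduce to echelon form.
R2 ← R2 − (1/2)·R1: [0, 7/2, -19/2, 4, 17/2]
R3 ← R3 + (1/4)·R1: [0, 9/4, 9/4, -3, -9/4]
R5 ← R5 − (9/4)·R1: [0, 39/4, 7/4, -5, -7/4]
R3 ← R3 − (9/14)·R2: [0, 0, 117/14, -39/7, -54/7]
R4 ← R4 − (4/7)·R2: [0, 0, -4/7, -16/7, -20/7]
R5 ← R5 − (39/14)·R2: [0, 0, 395/14, -113/7, -178/7]
R4 ← R4 + (8/117)·R3: [0, 0, 0, -8/3, -44/13]
R5 ← R5 − (395/117)·R3: [0, 0, 0, 8/3, 8/13]
R5 ← R5 + R4: [0, 0, 0, 0, -36/13]
Echelon form has 5 nonzero rows, so rank(P) = 5.
The row space has dimension equal to the rank: 5.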